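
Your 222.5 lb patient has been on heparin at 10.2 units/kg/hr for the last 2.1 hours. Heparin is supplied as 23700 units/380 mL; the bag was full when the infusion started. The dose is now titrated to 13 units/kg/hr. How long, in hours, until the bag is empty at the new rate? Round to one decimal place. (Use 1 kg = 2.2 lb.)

16.4 hours

Initial rate:
Weight = 222.5 lb ÷ 2.2 lb/kg = 101.1364 kg
Dose = 10.2 units/kg/hr × 101.1364 kg = 1031.591 units/hr
Concentration = 23700 units ÷ 380 mL = 62.36842 units/mL
Rate = 1031.591 units/hr ÷ 62.36842 units/mL = 16.54028 mL/hr
Volume infused so far = 16.54028 mL/hr × 2.1 hr = 34.73458 mL
Volume remaining = 380 − 34.73458 = 345.2654 mL
New rate:
Dose = 13 units/kg/hr × 101.1364 kg = 1314.773 units/hr
Rate = 1314.773 units/hr ÷ 62.36842 units/mL = 21.08074 mL/hr
Time remaining = 345.2654 mL ÷ 21.08074 mL/hr = 16.37824 hr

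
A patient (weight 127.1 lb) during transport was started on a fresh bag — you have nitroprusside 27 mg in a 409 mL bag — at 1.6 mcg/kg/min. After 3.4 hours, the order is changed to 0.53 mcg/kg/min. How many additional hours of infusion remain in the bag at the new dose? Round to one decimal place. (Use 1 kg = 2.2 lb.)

4.4 hours

Initial rate:
Weight = 127.1 lb ÷ 2.2 lb/kg = 57.77273 kg
Dose = 1.6 mcg/kg/min × 57.77273 kg = 92.43636 mcg/min
92.43636 mcg/min × 60 min/hr = 5546.182 mcg/hr
Concentration = 27 mg ÷ 409 mL = 0.06601467 mg/mL = 66.01467 mcg/mL
Rate = 5546.182 mcg/hr ÷ 66.01467 mcg/mL = 84.01438 mL/hr
Volume infused so far = 84.01438 mL/hr × 3.4 hr = 285.6489 mL
Volume remaining = 409 − 285.6489 = 123.3511 mL
New rate:
Dose = 0.53 mcg/kg/min × 57.77273 kg = 30.61955 mcg/min
30.61955 mcg/min × 60 min/hr = 1837.173 mcg/hr
Rate = 1837.173 mcg/hr ÷ 66.01467 mcg/mL = 27.82976 mL/hr
Time remaining = 123.3511 mL ÷ 27.82976 mL/hr = 4.432344 hr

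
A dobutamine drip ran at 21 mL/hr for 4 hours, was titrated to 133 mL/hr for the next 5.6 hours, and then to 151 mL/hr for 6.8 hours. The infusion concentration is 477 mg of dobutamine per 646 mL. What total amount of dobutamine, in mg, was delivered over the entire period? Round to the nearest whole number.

Concentration = 477 mg ÷ 646 mL = 0.7383901 mg/mL
Stage 1: 21 mL/hr × 4 hr = 84 mL → 84 mL × 0.7383901 mg/mL = 62.02477 mg
Stage 2: 133 mL/hr × 5.6 hr = 744.8 mL → 744.8 mL × 0.7383901 mg/mL = 549.9529 mg
Stage 3: 151 mL/hr × 6.8 hr = 1026.8 mL → 1026.8 mL × 0.7383901 mg/mL = 758.1789 mg
Total = 62.02477 + 549.9529 + 758.1789 = 1370.157 mg

1370 mg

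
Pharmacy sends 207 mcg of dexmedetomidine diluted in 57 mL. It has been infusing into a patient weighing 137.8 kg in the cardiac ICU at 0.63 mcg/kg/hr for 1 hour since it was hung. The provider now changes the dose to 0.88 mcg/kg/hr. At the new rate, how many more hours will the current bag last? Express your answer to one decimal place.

1.0 hours

Initial rate:
Dose = 0.63 mcg/kg/hr × 137.8 kg = 86.814 mcg/hr
Concentration = 207 mcg ÷ 57 mL = 3.631579 mcg/mL
Rate = 86.814 mcg/hr ÷ 3.631579 mcg/mL = 23.9053 mL/hr
Volume infused so far = 23.9053 mL/hr × 1 hr = 23.9053 mL
Volume remaining = 57 − 23.9053 = 33.0947 mL
New rate:
Dose = 0.88 mcg/kg/hr × 137.8 kg = 121.264 mcg/hr
Rate = 121.264 mcg/hr ÷ 3.631579 mcg/mL = 33.39154 mL/hr
Time remaining = 33.0947 mL ÷ 33.39154 mL/hr = 0.9911103 hr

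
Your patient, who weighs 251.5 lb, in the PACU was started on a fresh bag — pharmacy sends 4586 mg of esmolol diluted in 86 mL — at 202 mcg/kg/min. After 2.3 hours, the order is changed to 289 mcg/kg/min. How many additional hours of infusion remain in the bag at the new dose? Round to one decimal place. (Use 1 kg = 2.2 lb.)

0.7 hours

Initial rate:
Weight = 251.5 lb ÷ 2.2 lb/kg = 114.3182 kg
Dose = 202 mcg/kg/min × 114.3182 kg = 23092.27 mcg/min
23092.27 mcg/min × 60 min/hr = 1385536 mcg/hr
Concentration = 4586 mg ÷ 86 mL = 53.32558 mg/mL = 53325.58 mcg/mL
Rate = 1385536 mcg/hr ÷ 53325.58 mcg/mL = 25.98258 mL/hr
Volume infused so far = 25.98258 mL/hr × 2.3 hr = 59.75994 mL
Volume remaining = 86 − 59.75994 = 26.24006 mL
New rate:
Dose = 289 mcg/kg/min × 114.3182 kg = 33037.95 mcg/min
33037.95 mcg/min × 60 min/hr = 1982277 mcg/hr
Rate = 1982277 mcg/hr ÷ 53325.58 mcg/mL = 37.1731 mL/hr
Time remaining = 26.24006 mL ÷ 37.1731 mL/hr = 0.7058883 hr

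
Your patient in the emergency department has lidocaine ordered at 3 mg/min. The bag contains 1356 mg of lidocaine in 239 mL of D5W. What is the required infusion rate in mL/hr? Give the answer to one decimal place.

31.7 mL/hr

3 mg/min × 60 min/hr = 180 mg/hr
Concentration = 1356 mg ÷ 239 mL = 5.67364 mg/mL
Rate = 180 mg/hr ÷ 5.67364 mg/mL = 31.72566 mL/hr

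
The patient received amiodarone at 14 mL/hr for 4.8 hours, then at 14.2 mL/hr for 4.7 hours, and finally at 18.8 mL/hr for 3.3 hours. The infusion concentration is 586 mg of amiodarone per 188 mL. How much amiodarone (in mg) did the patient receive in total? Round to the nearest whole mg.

Concentration = 586 mg ÷ 188 mL = 3.117021 mg/mL
Stage 1: 14 mL/hr × 4.8 hr = 67.2 mL → 67.2 mL × 3.117021 mg/mL = 209.4638 mg
Stage 2: 14.2 mL/hr × 4.7 hr = 66.74 mL → 66.74 mL × 3.117021 mg/mL = 208.03 mg
Stage 3: 18.8 mL/hr × 3.3 hr = 62.04 mL → 62.04 mL × 3.117021 mg/mL = 193.38 mg
Total = 209.4638 + 208.03 + 193.38 = 610.8738 mg

611 mg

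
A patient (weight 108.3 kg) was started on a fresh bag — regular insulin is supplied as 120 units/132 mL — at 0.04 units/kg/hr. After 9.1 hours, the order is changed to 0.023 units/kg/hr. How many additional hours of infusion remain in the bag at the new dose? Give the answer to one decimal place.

32.3 hours

Initial rate:
Dose = 0.04 units/kg/hr × 108.3 kg = 4.332 units/hr
Concentration = 120 units ÷ 132 mL = 0.9090909 units/mL
Rate = 4.332 units/hr ÷ 0.9090909 units/mL = 4.7652 mL/hr
Volume infused so far = 4.7652 mL/hr × 9.1 hr = 43.36332 mL
Volume remaining = 132 − 43.36332 = 88.63668 mL
New rate:
Dose = 0.023 units/kg/hr × 108.3 kg = 2.4909 units/hr
Rate = 2.4909 units/hr ÷ 0.9090909 units/mL = 2.73999 mL/hr
Time remaining = 88.63668 mL ÷ 2.73999 mL/hr = 32.34927 hr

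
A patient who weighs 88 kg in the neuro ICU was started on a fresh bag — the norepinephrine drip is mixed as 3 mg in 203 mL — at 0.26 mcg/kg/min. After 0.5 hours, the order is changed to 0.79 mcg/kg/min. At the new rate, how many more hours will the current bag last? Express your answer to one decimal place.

0.6 hours

Initial rate:
Dose = 0.26 mcg/kg/min × 88 kg = 22.88 mcg/min
22.88 mcg/min × 60 min/hr = 1372.8 mcg/hr
Concentration = 3 mg ÷ 203 mL = 0.01477833 mg/mL = 14.77833 mcg/mL
Rate = 1372.8 mcg/hr ÷ 14.77833 mcg/mL = 92.8928 mL/hr
Volume infused so far = 92.8928 mL/hr × 0.5 hr = 46.4464 mL
Volume remaining = 203 − 46.4464 = 156.5536 mL
New rate:
Dose = 0.79 mcg/kg/min × 88 kg = 69.52 mcg/min
69.52 mcg/min × 60 min/hr = 4171.2 mcg/hr
Rate = 4171.2 mcg/hr ÷ 14.77833 mcg/mL = 282.2512 mL/hr
Time remaining = 156.5536 mL ÷ 282.2512 mL/hr = 0.5546605 hr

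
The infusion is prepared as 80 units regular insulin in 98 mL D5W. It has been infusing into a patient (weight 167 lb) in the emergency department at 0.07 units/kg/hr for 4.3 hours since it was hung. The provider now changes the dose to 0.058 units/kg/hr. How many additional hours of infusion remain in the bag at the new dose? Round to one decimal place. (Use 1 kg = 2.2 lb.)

Initial rate:
Weight = 167 lb ÷ 2.2 lb/kg = 75.90909 kg
Dose = 0.07 units/kg/hr × 75.90909 kg = 5.313636 units/hr
Concentration = 80 units ÷ 98 mL = 0.8163265 units/mL
Rate = 5.313636 units/hr ÷ 0.8163265 units/mL = 6.509205 mL/hr
Volume infused so far = 6.509205 mL/hr × 4.3 hr = 27.98958 mL
Volume remaining = 98 − 27.98958 = 70.01042 mL
New rate:
Dose = 0.058 units/kg/hr × 75.90909 kg = 4.402727 units/hr
Rate = 4.402727 units/hr ÷ 0.8163265 units/mL = 5.393341 mL/hr
Time remaining = 70.01042 mL ÷ 5.393341 mL/hr = 12.9809 hr

13.0 hours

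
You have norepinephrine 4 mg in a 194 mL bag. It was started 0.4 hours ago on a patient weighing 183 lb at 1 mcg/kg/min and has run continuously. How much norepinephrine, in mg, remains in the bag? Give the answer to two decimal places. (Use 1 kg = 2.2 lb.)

Weight = 183 lb ÷ 2.2 lb/kg = 83.18182 kg
Dose = 1 mcg/kg/min × 83.18182 kg = 83.18182 mcg/min
83.18182 mcg/min × 60 min/hr = 4990.909 mcg/hr
Concentration = 4 mg ÷ 194 mL = 0.02061856 mg/mL = 20.61856 mcg/mL
Rate = 4990.909 mcg/hr ÷ 20.61856 mcg/mL = 242.0591 mL/hr
Volume infused = 242.0591 mL/hr × 0.4 hr = 96.82364 mL
Volume remaining = 194 − 96.82364 = 97.17636 mL
Drug remaining = 97.17636 mL × 20.61856 mcg/mL = 2003.636 mcg = 2.003636 mg

2.00 mg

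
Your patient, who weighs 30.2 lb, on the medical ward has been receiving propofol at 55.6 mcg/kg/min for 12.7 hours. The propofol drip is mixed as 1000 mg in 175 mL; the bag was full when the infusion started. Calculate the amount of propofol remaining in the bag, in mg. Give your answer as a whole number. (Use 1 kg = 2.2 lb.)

418 mg

Weight = 30.2 lb ÷ 2.2 lb/kg = 13.72727 kg
Dose = 55.6 mcg/kg/min × 13.72727 kg = 763.2364 mcg/min
763.2364 mcg/min × 60 min/hr = 45794.18 mcg/hr
Concentration = 1000 mg ÷ 175 mL = 5.714286 mg/mL = 5714.286 mcg/mL
Rate = 45794.18 mcg/hr ÷ 5714.286 mcg/mL = 8.013982 mL/hr
Volume infused = 8.013982 mL/hr × 12.7 hr = 101.7776 mL
Volume remaining = 175 − 101.7776 = 73.22243 mL
Drug remaining = 73.22243 mL × 5714.286 mcg/mL = 418413.9 mcg = 418.4139 mg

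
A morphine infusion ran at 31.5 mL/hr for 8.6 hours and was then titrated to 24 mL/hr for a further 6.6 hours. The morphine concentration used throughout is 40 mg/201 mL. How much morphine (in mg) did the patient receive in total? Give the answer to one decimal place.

85.4 mg

Concentration = 40 mg ÷ 201 mL = 0.199005 mg/mL
Stage 1: 31.5 mL/hr × 8.6 hr = 270.9 mL → 270.9 mL × 0.199005 mg/mL = 53.91045 mg
Stage 2: 24 mL/hr × 6.6 hr = 158.4 mL → 158.4 mL × 0.199005 mg/mL = 31.52239 mg
Total = 53.91045 + 31.52239 = 85.43284 mg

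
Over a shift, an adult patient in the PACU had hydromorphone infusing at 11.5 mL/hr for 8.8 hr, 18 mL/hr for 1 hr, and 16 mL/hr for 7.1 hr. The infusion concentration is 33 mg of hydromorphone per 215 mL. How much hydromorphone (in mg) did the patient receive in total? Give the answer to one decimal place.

Concentration = 33 mg ÷ 215 mL = 0.1534884 mg/mL
Stage 1: 11.5 mL/hr × 8.8 hr = 101.2 mL → 101.2 mL × 0.1534884 mg/mL = 15.53302 mg
Stage 2: 18 mL/hr × 1 hr = 18 mL → 18 mL × 0.1534884 mg/mL = 2.762791 mg
Stage 3: 16 mL/hr × 7.1 hr = 113.6 mL → 113.6 mL × 0.1534884 mg/mL = 17.43628 mg
Total = 15.53302 + 2.762791 + 17.43628 = 35.73209 mg

35.7 mg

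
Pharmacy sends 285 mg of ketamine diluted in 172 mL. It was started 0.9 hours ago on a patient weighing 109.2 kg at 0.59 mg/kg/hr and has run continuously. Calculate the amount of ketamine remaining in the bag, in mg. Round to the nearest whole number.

Dose = 0.59 mg/kg/hr × 109.2 kg = 64.428 mg/hr
Concentration = 285 mg ÷ 172 mL = 1.656977 mg/mL
Rate = 64.428 mg/hr ÷ 1.656977 mg/mL = 38.88286 mL/hr
Volume infused = 38.88286 mL/hr × 0.9 hr = 34.99458 mL
Volume remaining = 172 − 34.99458 = 137.0054 mL
Drug remaining = 137.0054 mL × 1.656977 mg/mL = 227.0148 mg

227 mg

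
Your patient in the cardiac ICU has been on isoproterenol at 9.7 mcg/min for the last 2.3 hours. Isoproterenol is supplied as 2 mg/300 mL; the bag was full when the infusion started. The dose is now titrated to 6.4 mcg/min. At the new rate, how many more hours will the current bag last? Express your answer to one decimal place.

1.7 hours

Initial rate:
9.7 mcg/min × 60 min/hr = 582 mcg/hr
Concentration = 2 mg ÷ 300 mL = 0.006666667 mg/mL = 6.666667 mcg/mL
Rate = 582 mcg/hr ÷ 6.666667 mcg/mL = 87.3 mL/hr
Volume infused so far = 87.3 mL/hr × 2.3 hr = 200.79 mL
Volume remaining = 300 − 200.79 = 99.21 mL
New rate:
6.4 mcg/min × 60 min/hr = 384 mcg/hr
Rate = 384 mcg/hr ÷ 6.666667 mcg/mL = 57.6 mL/hr
Time remaining = 99.21 mL ÷ 57.6 mL/hr = 1.722396 hr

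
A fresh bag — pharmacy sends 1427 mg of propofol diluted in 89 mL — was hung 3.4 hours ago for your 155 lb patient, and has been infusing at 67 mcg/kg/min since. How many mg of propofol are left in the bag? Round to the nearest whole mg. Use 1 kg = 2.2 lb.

Weight = 155 lb ÷ 2.2 lb/kg = 70.45455 kg
Dose = 67 mcg/kg/min × 70.45455 kg = 4720.455 mcg/min
4720.455 mcg/min × 60 min/hr = 283227.3 mcg/hr
Concentration = 1427 mg ÷ 89 mL = 16.03371 mg/mL = 16033.71 mcg/mL
Rate = 283227.3 mcg/hr ÷ 16033.71 mcg/mL = 17.66449 mL/hr
Volume infused = 17.66449 mL/hr × 3.4 hr = 60.05927 mL
Volume remaining = 89 − 60.05927 = 28.94073 mL
Drug remaining = 28.94073 mL × 16033.71 mcg/mL = 464027.3 mcg = 464.0273 mg

464 mg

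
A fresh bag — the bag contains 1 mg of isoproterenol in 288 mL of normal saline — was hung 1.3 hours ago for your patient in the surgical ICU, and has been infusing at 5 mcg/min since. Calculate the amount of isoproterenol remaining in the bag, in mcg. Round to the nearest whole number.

5 mcg/min × 60 min/hr = 300 mcg/hr
Concentration = 1 mg ÷ 288 mL = 0.003472222 mg/mL = 3.472222 mcg/mL
Rate = 300 mcg/hr ÷ 3.472222 mcg/mL = 86.4 mL/hr
Volume infused = 86.4 mL/hr × 1.3 hr = 112.32 mL
Volume remaining = 288 − 112.32 = 175.68 mL
Drug remaining = 175.68 mL × 3.472222 mcg/mL = 610 mcg

610 mcg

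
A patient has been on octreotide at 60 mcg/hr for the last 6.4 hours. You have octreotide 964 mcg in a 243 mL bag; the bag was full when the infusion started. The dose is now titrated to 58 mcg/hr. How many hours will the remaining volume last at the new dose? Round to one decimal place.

Initial rate:
Concentration = 964 mcg ÷ 243 mL = 3.967078 mcg/mL
Rate = 60 mcg/hr ÷ 3.967078 mcg/mL = 15.12448 mL/hr
Volume infused so far = 15.12448 mL/hr × 6.4 hr = 96.79668 mL
Volume remaining = 243 − 96.79668 = 146.2033 mL
New rate:
Rate = 58 mcg/hr ÷ 3.967078 mcg/mL = 14.62033 mL/hr
Time remaining = 146.2033 mL ÷ 14.62033 mL/hr = 10 hr

10.0 hours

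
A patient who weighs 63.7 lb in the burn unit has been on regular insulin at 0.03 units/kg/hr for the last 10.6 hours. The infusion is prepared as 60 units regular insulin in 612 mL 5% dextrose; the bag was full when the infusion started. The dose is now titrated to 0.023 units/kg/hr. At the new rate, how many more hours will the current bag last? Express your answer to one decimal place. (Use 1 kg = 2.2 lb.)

Initial rate:
Weight = 63.7 lb ÷ 2.2 lb/kg = 28.95455 kg
Dose = 0.03 units/kg/hr × 28.95455 kg = 0.8686364 units/hr
Concentration = 60 units ÷ 612 mL = 0.09803922 units/mL
Rate = 0.8686364 units/hr ÷ 0.09803922 units/mL = 8.860091 mL/hr
Volume infused so far = 8.860091 mL/hr × 10.6 hr = 93.91696 mL
Volume remaining = 612 − 93.91696 = 518.083 mL
New rate:
Dose = 0.023 units/kg/hr × 28.95455 kg = 0.6659545 units/hr
Rate = 0.6659545 units/hr ÷ 0.09803922 units/mL = 6.792736 mL/hr
Time remaining = 518.083 mL ÷ 6.792736 mL/hr = 76.27015 hr

76.3 hours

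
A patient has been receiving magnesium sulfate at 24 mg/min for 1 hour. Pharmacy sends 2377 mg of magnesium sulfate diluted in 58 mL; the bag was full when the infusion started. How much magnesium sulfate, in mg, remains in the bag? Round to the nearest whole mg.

24 mg/min × 60 min/hr = 1440 mg/hr
Concentration = 2377 mg ÷ 58 mL = 40.98276 mg/mL
Rate = 1440 mg/hr ÷ 40.98276 mg/mL = 35.13673 mL/hr
Volume infused = 35.13673 mL/hr × 1 hr = 35.13673 mL
Volume remaining = 58 − 35.13673 = 22.86327 mL
Drug remaining = 22.86327 mL × 40.98276 mg/mL = 937 mg

937 mg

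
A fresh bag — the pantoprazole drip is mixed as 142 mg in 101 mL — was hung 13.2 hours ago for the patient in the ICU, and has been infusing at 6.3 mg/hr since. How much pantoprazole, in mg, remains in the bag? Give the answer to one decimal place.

58.8 mg

Concentration = 142 mg ÷ 101 mL = 1.405941 mg/mL
Rate = 6.3 mg/hr ÷ 1.405941 mg/mL = 4.480986 mL/hr
Volume infused = 4.480986 mL/hr × 13.2 hr = 59.14901 mL
Volume remaining = 101 − 59.14901 = 41.85099 mL
Drug remaining = 41.85099 mL × 1.405941 mg/mL = 58.84 mg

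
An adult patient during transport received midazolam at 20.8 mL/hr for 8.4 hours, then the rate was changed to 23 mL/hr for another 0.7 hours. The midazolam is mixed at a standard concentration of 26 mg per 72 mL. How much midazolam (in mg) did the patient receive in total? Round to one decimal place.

Concentration = 26 mg ÷ 72 mL = 0.3611111 mg/mL
Stage 1: 20.8 mL/hr × 8.4 hr = 174.72 mL → 174.72 mL × 0.3611111 mg/mL = 63.09333 mg
Stage 2: 23 mL/hr × 0.7 hr = 16.1 mL → 16.1 mL × 0.3611111 mg/mL = 5.813889 mg
Total = 63.09333 + 5.813889 = 68.90722 mg

68.9 mg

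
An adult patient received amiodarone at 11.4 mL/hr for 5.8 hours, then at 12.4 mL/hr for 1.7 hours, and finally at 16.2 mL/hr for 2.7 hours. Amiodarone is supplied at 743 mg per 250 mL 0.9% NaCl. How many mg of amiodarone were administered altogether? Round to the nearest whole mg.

Concentration = 743 mg ÷ 250 mL = 2.972 mg/mL
Stage 1: 11.4 mL/hr × 5.8 hr = 66.12 mL → 66.12 mL × 2.972 mg/mL = 196.5086 mg
Stage 2: 12.4 mL/hr × 1.7 hr = 21.08 mL → 21.08 mL × 2.972 mg/mL = 62.64976 mg
Stage 3: 16.2 mL/hr × 2.7 hr = 43.74 mL → 43.74 mL × 2.972 mg/mL = 129.9953 mg
Total = 196.5086 + 62.64976 + 129.9953 = 389.1537 mg

389 mg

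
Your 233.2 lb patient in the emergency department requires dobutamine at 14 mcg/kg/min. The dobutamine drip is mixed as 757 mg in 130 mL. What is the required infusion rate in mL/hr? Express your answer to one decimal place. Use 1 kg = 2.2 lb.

Weight = 233.2 lb ÷ 2.2 lb/kg = 106 kg
Dose = 14 mcg/kg/min × 106 kg = 1484 mcg/min
1484 mcg/min × 60 min/hr = 89040 mcg/hr
Concentration = 757 mg ÷ 130 mL = 5.823077 mg/mL = 5823.077 mcg/mL
Rate = 89040 mcg/hr ÷ 5823.077 mcg/mL = 15.29089 mL/hr

15.3 mL/hr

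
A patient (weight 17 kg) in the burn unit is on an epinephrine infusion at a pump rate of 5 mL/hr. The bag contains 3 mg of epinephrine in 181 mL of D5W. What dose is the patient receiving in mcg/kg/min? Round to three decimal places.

0.081 mcg/kg/min

Concentration = 3 mg ÷ 181 mL = 0.01657459 mg/mL = 16.57459 mcg/mL
Drug rate = 5 mL/hr × 16.57459 mcg/mL = 82.87293 mcg/hr
82.87293 mcg/hr ÷ 60 min/hr = 1.381215 mcg/min
1.381215 mcg/min ÷ 17 kg = 0.08124797 mcg/kg/min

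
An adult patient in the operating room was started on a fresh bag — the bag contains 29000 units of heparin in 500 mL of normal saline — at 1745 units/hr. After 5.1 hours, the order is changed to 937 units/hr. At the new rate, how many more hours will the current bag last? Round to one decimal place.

21.5 hours

Initial rate:
Concentration = 29000 units ÷ 500 mL = 58 units/mL
Rate = 1745 units/hr ÷ 58 units/mL = 30.08621 mL/hr
Volume infused so far = 30.08621 mL/hr × 5.1 hr = 153.4397 mL
Volume remaining = 500 − 153.4397 = 346.5603 mL
New rate:
Rate = 937 units/hr ÷ 58 units/mL = 16.15517 mL/hr
Time remaining = 346.5603 mL ÷ 16.15517 mL/hr = 21.45197 hr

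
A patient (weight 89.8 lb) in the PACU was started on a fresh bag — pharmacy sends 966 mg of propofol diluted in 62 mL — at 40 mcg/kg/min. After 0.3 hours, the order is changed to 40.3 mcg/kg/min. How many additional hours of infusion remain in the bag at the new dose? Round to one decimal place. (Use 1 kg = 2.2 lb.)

Initial rate:
Weight = 89.8 lb ÷ 2.2 lb/kg = 40.81818 kg
Dose = 40 mcg/kg/min × 40.81818 kg = 1632.727 mcg/min
1632.727 mcg/min × 60 min/hr = 97963.64 mcg/hr
Concentration = 966 mg ÷ 62 mL = 15.58065 mg/mL = 15580.65 mcg/mL
Rate = 97963.64 mcg/hr ÷ 15580.65 mcg/mL = 6.287521 mL/hr
Volume infused so far = 6.287521 mL/hr × 0.3 hr = 1.886256 mL
Volume remaining = 62 − 1.886256 = 60.11374 mL
New rate:
Dose = 40.3 mcg/kg/min × 40.81818 kg = 1644.973 mcg/min
1644.973 mcg/min × 60 min/hr = 98698.36 mcg/hr
Rate = 98698.36 mcg/hr ÷ 15580.65 mcg/mL = 6.334678 mL/hr
Time remaining = 60.11374 mL ÷ 6.334678 mL/hr = 9.48963 hr

9.5 hours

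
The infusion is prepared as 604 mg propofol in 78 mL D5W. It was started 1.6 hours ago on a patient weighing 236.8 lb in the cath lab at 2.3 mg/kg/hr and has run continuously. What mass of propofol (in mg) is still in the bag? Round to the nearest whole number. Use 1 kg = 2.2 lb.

208 mg

Weight = 236.8 lb ÷ 2.2 lb/kg = 107.6364 kg
Dose = 2.3 mg/kg/hr × 107.6364 kg = 247.5636 mg/hr
Concentration = 604 mg ÷ 78 mL = 7.74359 mg/mL
Rate = 247.5636 mg/hr ÷ 7.74359 mg/mL = 31.97014 mL/hr
Volume infused = 31.97014 mL/hr × 1.6 hr = 51.15222 mL
Volume remaining = 78 − 51.15222 = 26.84778 mL
Drug remaining = 26.84778 mL × 7.74359 mg/mL = 207.8982 mg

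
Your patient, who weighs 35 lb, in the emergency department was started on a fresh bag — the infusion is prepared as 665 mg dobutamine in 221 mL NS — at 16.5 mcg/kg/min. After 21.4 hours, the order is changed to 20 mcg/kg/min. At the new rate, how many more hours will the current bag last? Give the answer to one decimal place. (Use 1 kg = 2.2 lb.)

17.2 hours

Initial rate:
Weight = 35 lb ÷ 2.2 lb/kg = 15.90909 kg
Dose = 16.5 mcg/kg/min × 15.90909 kg = 262.5 mcg/min
262.5 mcg/min × 60 min/hr = 15750 mcg/hr
Concentration = 665 mg ÷ 221 mL = 3.00905 mg/mL = 3009.05 mcg/mL
Rate = 15750 mcg/hr ÷ 3009.05 mcg/mL = 5.234211 mL/hr
Volume infused so far = 5.234211 mL/hr × 21.4 hr = 112.0121 mL
Volume remaining = 221 − 112.0121 = 108.9879 mL
New rate:
Dose = 20 mcg/kg/min × 15.90909 kg = 318.1818 mcg/min
318.1818 mcg/min × 60 min/hr = 19090.91 mcg/hr
Rate = 19090.91 mcg/hr ÷ 3009.05 mcg/mL = 6.344498 mL/hr
Time remaining = 108.9879 mL ÷ 6.344498 mL/hr = 17.17833 hr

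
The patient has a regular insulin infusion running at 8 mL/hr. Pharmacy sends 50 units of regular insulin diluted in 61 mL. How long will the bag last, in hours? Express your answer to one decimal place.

7.6 hours

Duration = 61 mL ÷ 8 mL/hr = 7.625 hr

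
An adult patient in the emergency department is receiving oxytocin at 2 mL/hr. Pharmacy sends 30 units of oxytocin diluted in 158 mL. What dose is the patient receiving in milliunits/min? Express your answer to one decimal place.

6.3 milliunits/min

Concentration = 30 units ÷ 158 mL = 0.1898734 units/mL = 189.8734 milliunits/mL
Drug rate = 2 mL/hr × 189.8734 milliunits/mL = 379.7468 milliunits/hr
379.7468 milliunits/hr ÷ 60 min/hr = 6.329114 milliunits/min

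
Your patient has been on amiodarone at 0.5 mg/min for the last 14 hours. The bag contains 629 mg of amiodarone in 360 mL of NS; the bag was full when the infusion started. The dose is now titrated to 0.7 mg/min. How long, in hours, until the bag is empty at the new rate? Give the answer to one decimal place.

5.0 hours

Initial rate:
0.5 mg/min × 60 min/hr = 30 mg/hr
Concentration = 629 mg ÷ 360 mL = 1.747222 mg/mL
Rate = 30 mg/hr ÷ 1.747222 mg/mL = 17.17011 mL/hr
Volume infused so far = 17.17011 mL/hr × 14 hr = 240.3816 mL
Volume remaining = 360 − 240.3816 = 119.6184 mL
New rate:
0.7 mg/min × 60 min/hr = 42 mg/hr
Rate = 42 mg/hr ÷ 1.747222 mg/mL = 24.03816 mL/hr
Time remaining = 119.6184 mL ÷ 24.03816 mL/hr = 4.97619 hr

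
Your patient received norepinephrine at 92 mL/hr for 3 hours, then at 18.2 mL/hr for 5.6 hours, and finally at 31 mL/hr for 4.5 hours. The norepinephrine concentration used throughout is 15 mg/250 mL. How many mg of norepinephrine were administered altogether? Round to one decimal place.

Concentration = 15 mg ÷ 250 mL = 0.06 mg/mL
Stage 1: 92 mL/hr × 3 hr = 276 mL → 276 mL × 0.06 mg/mL = 16.56 mg
Stage 2: 18.2 mL/hr × 5.6 hr = 101.92 mL → 101.92 mL × 0.06 mg/mL = 6.1152 mg
Stage 3: 31 mL/hr × 4.5 hr = 139.5 mL → 139.5 mL × 0.06 mg/mL = 8.37 mg
Total = 16.56 + 6.1152 + 8.37 = 31.0452 mg

31.0 mg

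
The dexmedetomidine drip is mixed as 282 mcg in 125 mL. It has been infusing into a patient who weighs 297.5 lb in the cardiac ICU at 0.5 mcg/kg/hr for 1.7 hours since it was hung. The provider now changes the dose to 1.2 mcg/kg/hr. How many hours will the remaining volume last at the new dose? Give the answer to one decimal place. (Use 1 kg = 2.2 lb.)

1.0 hours

Initial rate:
Weight = 297.5 lb ÷ 2.2 lb/kg = 135.2273 kg
Dose = 0.5 mcg/kg/hr × 135.2273 kg = 67.61364 mcg/hr
Concentration = 282 mcg ÷ 125 mL = 2.256 mcg/mL
Rate = 67.61364 mcg/hr ÷ 2.256 mcg/mL = 29.97058 mL/hr
Volume infused so far = 29.97058 mL/hr × 1.7 hr = 50.94999 mL
Volume remaining = 125 − 50.94999 = 74.05001 mL
New rate:
Dose = 1.2 mcg/kg/hr × 135.2273 kg = 162.2727 mcg/hr
Rate = 162.2727 mcg/hr ÷ 2.256 mcg/mL = 71.9294 mL/hr
Time remaining = 74.05001 mL ÷ 71.9294 mL/hr = 1.029482 hr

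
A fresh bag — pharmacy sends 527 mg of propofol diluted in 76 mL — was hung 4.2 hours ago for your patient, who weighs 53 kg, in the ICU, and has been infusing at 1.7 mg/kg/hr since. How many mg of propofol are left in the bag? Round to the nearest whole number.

Dose = 1.7 mg/kg/hr × 53 kg = 90.1 mg/hr
Concentration = 527 mg ÷ 76 mL = 6.934211 mg/mL
Rate = 90.1 mg/hr ÷ 6.934211 mg/mL = 12.99355 mL/hr
Volume infused = 12.99355 mL/hr × 4.2 hr = 54.5729 mL
Volume remaining = 76 − 54.5729 = 21.4271 mL
Drug remaining = 21.4271 mL × 6.934211 mg/mL = 148.58 mg

149 mg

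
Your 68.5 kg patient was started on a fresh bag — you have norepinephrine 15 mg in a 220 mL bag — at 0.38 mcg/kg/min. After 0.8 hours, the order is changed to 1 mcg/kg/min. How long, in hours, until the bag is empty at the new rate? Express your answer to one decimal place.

3.3 hours

Initial rate:
Dose = 0.38 mcg/kg/min × 68.5 kg = 26.03 mcg/min
26.03 mcg/min × 60 min/hr = 1561.8 mcg/hr
Concentration = 15 mg ÷ 220 mL = 0.06818182 mg/mL = 68.18182 mcg/mL
Rate = 1561.8 mcg/hr ÷ 68.18182 mcg/mL = 22.9064 mL/hr
Volume infused so far = 22.9064 mL/hr × 0.8 hr = 18.32512 mL
Volume remaining = 220 − 18.32512 = 201.6749 mL
New rate:
Dose = 1 mcg/kg/min × 68.5 kg = 68.5 mcg/min
68.5 mcg/min × 60 min/hr = 4110 mcg/hr
Rate = 4110 mcg/hr ÷ 68.18182 mcg/mL = 60.28 mL/hr
Time remaining = 201.6749 mL ÷ 60.28 mL/hr = 3.345635 hr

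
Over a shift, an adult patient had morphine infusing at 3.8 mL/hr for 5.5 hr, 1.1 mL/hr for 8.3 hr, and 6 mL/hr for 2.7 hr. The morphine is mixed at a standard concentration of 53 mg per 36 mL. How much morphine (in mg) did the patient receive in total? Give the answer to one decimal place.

Concentration = 53 mg ÷ 36 mL = 1.472222 mg/mL
Stage 1: 3.8 mL/hr × 5.5 hr = 20.9 mL → 20.9 mL × 1.472222 mg/mL = 30.76944 mg
Stage 2: 1.1 mL/hr × 8.3 hr = 9.13 mL → 9.13 mL × 1.472222 mg/mL = 13.44139 mg
Stage 3: 6 mL/hr × 2.7 hr = 16.2 mL → 16.2 mL × 1.472222 mg/mL = 23.85 mg
Total = 30.76944 + 13.44139 + 23.85 = 68.06083 mg

68.1 mg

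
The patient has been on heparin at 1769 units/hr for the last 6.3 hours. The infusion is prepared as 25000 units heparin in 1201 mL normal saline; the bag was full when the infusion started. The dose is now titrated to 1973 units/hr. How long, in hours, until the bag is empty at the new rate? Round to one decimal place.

Initial rate:
Concentration = 25000 units ÷ 1201 mL = 20.81599 units/mL
Rate = 1769 units/hr ÷ 20.81599 units/mL = 84.98276 mL/hr
Volume infused so far = 84.98276 mL/hr × 6.3 hr = 535.3914 mL
Volume remaining = 1201 − 535.3914 = 665.6086 mL
New rate:
Rate = 1973 units/hr ÷ 20.81599 units/mL = 94.78292 mL/hr
Time remaining = 665.6086 mL ÷ 94.78292 mL/hr = 7.022453 hr

7.0 hours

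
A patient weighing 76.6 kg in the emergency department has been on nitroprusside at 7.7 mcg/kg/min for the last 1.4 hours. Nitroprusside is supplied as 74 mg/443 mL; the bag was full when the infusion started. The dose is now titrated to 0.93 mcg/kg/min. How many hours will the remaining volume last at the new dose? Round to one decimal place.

5.7 hours

Initial rate:
Dose = 7.7 mcg/kg/min × 76.6 kg = 589.82 mcg/min
589.82 mcg/min × 60 min/hr = 35389.2 mcg/hr
Concentration = 74 mg ÷ 443 mL = 0.1670429 mg/mL = 167.0429 mcg/mL
Rate = 35389.2 mcg/hr ÷ 167.0429 mcg/mL = 211.857 mL/hr
Volume infused so far = 211.857 mL/hr × 1.4 hr = 296.5998 mL
Volume remaining = 443 − 296.5998 = 146.4002 mL
New rate:
Dose = 0.93 mcg/kg/min × 76.6 kg = 71.238 mcg/min
71.238 mcg/min × 60 min/hr = 4274.28 mcg/hr
Rate = 4274.28 mcg/hr ÷ 167.0429 mcg/mL = 25.58792 mL/hr
Time remaining = 146.4002 mL ÷ 25.58792 mL/hr = 5.72146 hr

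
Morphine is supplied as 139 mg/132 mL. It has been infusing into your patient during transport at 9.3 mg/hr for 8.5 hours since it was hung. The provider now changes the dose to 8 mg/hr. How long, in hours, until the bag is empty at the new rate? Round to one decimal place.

Initial rate:
Concentration = 139 mg ÷ 132 mL = 1.05303 mg/mL
Rate = 9.3 mg/hr ÷ 1.05303 mg/mL = 8.831655 mL/hr
Volume infused so far = 8.831655 mL/hr × 8.5 hr = 75.06906 mL
Volume remaining = 132 − 75.06906 = 56.93094 mL
New rate:
Rate = 8 mg/hr ÷ 1.05303 mg/mL = 7.597122 mL/hr
Time remaining = 56.93094 mL ÷ 7.597122 mL/hr = 7.49375 hr

7.5 hours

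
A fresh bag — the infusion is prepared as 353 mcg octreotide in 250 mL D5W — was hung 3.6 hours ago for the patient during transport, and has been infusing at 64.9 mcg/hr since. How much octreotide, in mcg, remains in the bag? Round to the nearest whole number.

119 mcg

Concentration = 353 mcg ÷ 250 mL = 1.412 mcg/mL
Rate = 64.9 mcg/hr ÷ 1.412 mcg/mL = 45.96317 mL/hr
Volume infused = 45.96317 mL/hr × 3.6 hr = 165.4674 mL
Volume remaining = 250 − 165.4674 = 84.53258 mL
Drug remaining = 84.53258 mL × 1.412 mcg/mL = 119.36 mcg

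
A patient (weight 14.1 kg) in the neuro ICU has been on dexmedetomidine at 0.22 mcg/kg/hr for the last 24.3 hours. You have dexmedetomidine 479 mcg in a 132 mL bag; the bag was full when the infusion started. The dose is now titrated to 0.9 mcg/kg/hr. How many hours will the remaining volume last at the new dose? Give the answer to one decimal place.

Initial rate:
Dose = 0.22 mcg/kg/hr × 14.1 kg = 3.102 mcg/hr
Concentration = 479 mcg ÷ 132 mL = 3.628788 mcg/mL
Rate = 3.102 mcg/hr ÷ 3.628788 mcg/mL = 0.8548309 mL/hr
Volume infused so far = 0.8548309 mL/hr × 24.3 hr = 20.77239 mL
Volume remaining = 132 − 20.77239 = 111.2276 mL
New rate:
Dose = 0.9 mcg/kg/hr × 14.1 kg = 12.69 mcg/hr
Rate = 12.69 mcg/hr ÷ 3.628788 mcg/mL = 3.497035 mL/hr
Time remaining = 111.2276 mL ÷ 3.497035 mL/hr = 31.80626 hr

31.8 hours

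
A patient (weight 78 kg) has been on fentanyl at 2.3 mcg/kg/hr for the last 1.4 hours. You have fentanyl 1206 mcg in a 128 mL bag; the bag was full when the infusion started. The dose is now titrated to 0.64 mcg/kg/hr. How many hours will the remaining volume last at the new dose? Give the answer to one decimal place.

19.1 hours

Initial rate:
Dose = 2.3 mcg/kg/hr × 78 kg = 179.4 mcg/hr
Concentration = 1206 mcg ÷ 128 mL = 9.421875 mcg/mL
Rate = 179.4 mcg/hr ÷ 9.421875 mcg/mL = 19.0408 mL/hr
Volume infused so far = 19.0408 mL/hr × 1.4 hr = 26.65711 mL
Volume remaining = 128 − 26.65711 = 101.3429 mL
New rate:
Dose = 0.64 mcg/kg/hr × 78 kg = 49.92 mcg/hr
Rate = 49.92 mcg/hr ÷ 9.421875 mcg/mL = 5.298308 mL/hr
Time remaining = 101.3429 mL ÷ 5.298308 mL/hr = 19.1274 hr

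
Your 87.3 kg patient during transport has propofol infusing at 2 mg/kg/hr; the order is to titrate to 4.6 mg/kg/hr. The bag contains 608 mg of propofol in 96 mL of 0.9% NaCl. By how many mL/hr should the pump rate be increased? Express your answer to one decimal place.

At the current dose:
Dose = 2 mg/kg/hr × 87.3 kg = 174.6 mg/hr
Concentration = 608 mg ÷ 96 mL = 6.333333 mg/mL
Rate = 174.6 mg/hr ÷ 6.333333 mg/mL = 27.56842 mL/hr
At the new dose:
Dose = 4.6 mg/kg/hr × 87.3 kg = 401.58 mg/hr
Rate = 401.58 mg/hr ÷ 6.333333 mg/mL = 63.40737 mL/hr
Change = 63.40737 − 27.56842 = 35.83895 mL/hr → 35.83895 mL/hr increase

35.8 mL/hr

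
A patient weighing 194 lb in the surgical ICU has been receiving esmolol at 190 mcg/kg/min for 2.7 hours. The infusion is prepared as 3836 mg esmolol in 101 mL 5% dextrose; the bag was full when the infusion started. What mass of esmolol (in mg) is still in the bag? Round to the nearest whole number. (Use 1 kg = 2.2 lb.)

Weight = 194 lb ÷ 2.2 lb/kg = 88.18182 kg
Dose = 190 mcg/kg/min × 88.18182 kg = 16754.55 mcg/min
16754.55 mcg/min × 60 min/hr = 1005273 mcg/hr
Concentration = 3836 mg ÷ 101 mL = 37.9802 mg/mL = 37980.2 mcg/mL
Rate = 1005273 mcg/hr ÷ 37980.2 mcg/mL = 26.46834 mL/hr
Volume infused = 26.46834 mL/hr × 2.7 hr = 71.46451 mL
Volume remaining = 101 − 71.46451 = 29.53549 mL
Drug remaining = 29.53549 mL × 37980.2 mcg/mL = 1121764 mcg = 1121.764 mg

1122 mg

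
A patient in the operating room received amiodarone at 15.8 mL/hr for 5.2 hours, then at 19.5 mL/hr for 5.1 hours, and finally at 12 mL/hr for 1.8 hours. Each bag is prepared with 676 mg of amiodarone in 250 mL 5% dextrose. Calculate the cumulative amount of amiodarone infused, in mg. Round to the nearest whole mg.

549 mg

Concentration = 676 mg ÷ 250 mL = 2.704 mg/mL
Stage 1: 15.8 mL/hr × 5.2 hr = 82.16 mL → 82.16 mL × 2.704 mg/mL = 222.1606 mg
Stage 2: 19.5 mL/hr × 5.1 hr = 99.45 mL → 99.45 mL × 2.704 mg/mL = 268.9128 mg
Stage 3: 12 mL/hr × 1.8 hr = 21.6 mL → 21.6 mL × 2.704 mg/mL = 58.4064 mg
Total = 222.1606 + 268.9128 + 58.4064 = 549.4798 mg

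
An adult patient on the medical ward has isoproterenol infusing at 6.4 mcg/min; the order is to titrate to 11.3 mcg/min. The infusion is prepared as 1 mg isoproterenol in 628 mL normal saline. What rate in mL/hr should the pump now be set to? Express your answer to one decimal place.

425.8 mL/hr

11.3 mcg/min × 60 min/hr = 678 mcg/hr
Concentration = 1 mg ÷ 628 mL = 0.001592357 mg/mL = 1.592357 mcg/mL
Rate = 678 mcg/hr ÷ 1.592357 mcg/mL = 425.784 mL/hr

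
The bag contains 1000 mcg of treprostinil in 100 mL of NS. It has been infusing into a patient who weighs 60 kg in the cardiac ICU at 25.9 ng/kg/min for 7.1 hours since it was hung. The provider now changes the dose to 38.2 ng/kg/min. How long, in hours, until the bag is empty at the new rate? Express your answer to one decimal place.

Initial rate:
Dose = 25.9 ng/kg/min × 60 kg = 1554 ng/min
1554 ng/min × 60 min/hr = 93240 ng/hr
Concentration = 1000 mcg ÷ 100 mL = 10 mcg/mL = 10000 ng/mL
Rate = 93240 ng/hr ÷ 10000 ng/mL = 9.324 mL/hr
Volume infused so far = 9.324 mL/hr × 7.1 hr = 66.2004 mL
Volume remaining = 100 − 66.2004 = 33.7996 mL
New rate:
Dose = 38.2 ng/kg/min × 60 kg = 2292 ng/min
2292 ng/min × 60 min/hr = 137520 ng/hr
Rate = 137520 ng/hr ÷ 10000 ng/mL = 13.752 mL/hr
Time remaining = 33.7996 mL ÷ 13.752 mL/hr = 2.457795 hr

2.5 hours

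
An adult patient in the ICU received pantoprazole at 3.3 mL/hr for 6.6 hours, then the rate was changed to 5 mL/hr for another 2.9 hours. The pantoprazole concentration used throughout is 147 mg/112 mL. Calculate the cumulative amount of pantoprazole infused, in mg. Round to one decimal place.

47.6 mg

Concentration = 147 mg ÷ 112 mL = 1.3125 mg/mL
Stage 1: 3.3 mL/hr × 6.6 hr = 21.78 mL → 21.78 mL × 1.3125 mg/mL = 28.58625 mg
Stage 2: 5 mL/hr × 2.9 hr = 14.5 mL → 14.5 mL × 1.3125 mg/mL = 19.03125 mg
Total = 28.58625 + 19.03125 = 47.6175 mg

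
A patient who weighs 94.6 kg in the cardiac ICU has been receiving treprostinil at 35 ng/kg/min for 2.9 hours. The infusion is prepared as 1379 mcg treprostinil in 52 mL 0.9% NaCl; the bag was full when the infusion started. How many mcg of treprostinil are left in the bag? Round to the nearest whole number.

803 mcg

Dose = 35 ng/kg/min × 94.6 kg = 3311 ng/min
3311 ng/min × 60 min/hr = 198660 ng/hr
Concentration = 1379 mcg ÷ 52 mL = 26.51923 mcg/mL = 26519.23 ng/mL
Rate = 198660 ng/hr ÷ 26519.23 ng/mL = 7.491168 mL/hr
Volume infused = 7.491168 mL/hr × 2.9 hr = 21.72439 mL
Volume remaining = 52 − 21.72439 = 30.27561 mL
Drug remaining = 30.27561 mL × 26519.23 ng/mL = 802886 ng = 802.886 mcg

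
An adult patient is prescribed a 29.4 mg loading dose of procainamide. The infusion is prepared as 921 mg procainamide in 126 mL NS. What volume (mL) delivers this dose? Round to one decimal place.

Concentration = 921 mg ÷ 126 mL = 7.309524 mg/mL
Volume = 29.4 mg ÷ 7.309524 mg/mL = 4.02215 mL

4.0 mL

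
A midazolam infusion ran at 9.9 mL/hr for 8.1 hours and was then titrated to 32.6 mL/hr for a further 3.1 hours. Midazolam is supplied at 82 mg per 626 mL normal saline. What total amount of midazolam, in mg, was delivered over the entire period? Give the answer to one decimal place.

Concentration = 82 mg ÷ 626 mL = 0.1309904 mg/mL
Stage 1: 9.9 mL/hr × 8.1 hr = 80.19 mL → 80.19 mL × 0.1309904 mg/mL = 10.50412 mg
Stage 2: 32.6 mL/hr × 3.1 hr = 101.06 mL → 101.06 mL × 0.1309904 mg/mL = 13.23789 mg
Total = 10.50412 + 13.23789 = 23.74201 mg

23.7 mg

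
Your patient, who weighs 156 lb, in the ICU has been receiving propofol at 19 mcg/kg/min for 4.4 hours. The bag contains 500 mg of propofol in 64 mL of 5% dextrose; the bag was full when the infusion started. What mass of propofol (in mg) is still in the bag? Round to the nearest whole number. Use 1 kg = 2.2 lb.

Weight = 156 lb ÷ 2.2 lb/kg = 70.90909 kg
Dose = 19 mcg/kg/min × 70.90909 kg = 1347.273 mcg/min
1347.273 mcg/min × 60 min/hr = 80836.36 mcg/hr
Concentration = 500 mg ÷ 64 mL = 7.8125 mg/mL = 7812.5 mcg/mL
Rate = 80836.36 mcg/hr ÷ 7812.5 mcg/mL = 10.34705 mL/hr
Volume infused = 10.34705 mL/hr × 4.4 hr = 45.52704 mL
Volume remaining = 64 − 45.52704 = 18.47296 mL
Drug remaining = 18.47296 mL × 7812.5 mcg/mL = 144320 mcg = 144.32 mg

144 mg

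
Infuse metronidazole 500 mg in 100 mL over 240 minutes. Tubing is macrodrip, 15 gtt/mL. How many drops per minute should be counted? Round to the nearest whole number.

6 gtt/min

100 mL ÷ (240 min) = 0.4166667 mL/min
0.4166667 mL/min × 15 gtt/mL = 6.25 gtt/min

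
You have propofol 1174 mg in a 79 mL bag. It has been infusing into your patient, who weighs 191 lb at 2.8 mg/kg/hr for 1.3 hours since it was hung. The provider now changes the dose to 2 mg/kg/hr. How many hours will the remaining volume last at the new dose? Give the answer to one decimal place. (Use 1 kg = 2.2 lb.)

Initial rate:
Weight = 191 lb ÷ 2.2 lb/kg = 86.81818 kg
Dose = 2.8 mg/kg/hr × 86.81818 kg = 243.0909 mg/hr
Concentration = 1174 mg ÷ 79 mL = 14.86076 mg/mL
Rate = 243.0909 mg/hr ÷ 14.86076 mg/mL = 16.35791 mL/hr
Volume infused so far = 16.35791 mL/hr × 1.3 hr = 21.26528 mL
Volume remaining = 79 − 21.26528 = 57.73472 mL
New rate:
Dose = 2 mg/kg/hr × 86.81818 kg = 173.6364 mg/hr
Rate = 173.6364 mg/hr ÷ 14.86076 mg/mL = 11.68422 mL/hr
Time remaining = 57.73472 mL ÷ 11.68422 mL/hr = 4.941257 hr

4.9 hours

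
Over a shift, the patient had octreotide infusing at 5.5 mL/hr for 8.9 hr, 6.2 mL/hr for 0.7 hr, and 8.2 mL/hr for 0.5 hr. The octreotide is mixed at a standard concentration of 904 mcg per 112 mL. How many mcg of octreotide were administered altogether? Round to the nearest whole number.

463 mcg

Concentration = 904 mcg ÷ 112 mL = 8.071429 mcg/mL
Stage 1: 5.5 mL/hr × 8.9 hr = 48.95 mL → 48.95 mL × 8.071429 mcg/mL = 395.0964 mcg
Stage 2: 6.2 mL/hr × 0.7 hr = 4.34 mL → 4.34 mL × 8.071429 mcg/mL = 35.03 mcg
Stage 3: 8.2 mL/hr × 0.5 hr = 4.1 mL → 4.1 mL × 8.071429 mcg/mL = 33.09286 mcg
Total = 395.0964 + 35.03 + 33.09286 = 463.2193 mcg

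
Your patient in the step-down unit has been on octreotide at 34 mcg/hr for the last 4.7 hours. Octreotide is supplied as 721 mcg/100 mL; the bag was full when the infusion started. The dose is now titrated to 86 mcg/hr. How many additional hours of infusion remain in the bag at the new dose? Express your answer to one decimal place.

6.5 hours

Initial rate:
Concentration = 721 mcg ÷ 100 mL = 7.21 mcg/mL
Rate = 34 mcg/hr ÷ 7.21 mcg/mL = 4.715673 mL/hr
Volume infused so far = 4.715673 mL/hr × 4.7 hr = 22.16366 mL
Volume remaining = 100 − 22.16366 = 77.83634 mL
New rate:
Rate = 86 mcg/hr ÷ 7.21 mcg/mL = 11.92788 mL/hr
Time remaining = 77.83634 mL ÷ 11.92788 mL/hr = 6.525581 hr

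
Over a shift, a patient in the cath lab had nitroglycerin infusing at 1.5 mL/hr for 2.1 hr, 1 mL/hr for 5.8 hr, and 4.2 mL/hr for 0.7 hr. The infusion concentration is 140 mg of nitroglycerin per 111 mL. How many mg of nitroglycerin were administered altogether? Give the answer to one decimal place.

Concentration = 140 mg ÷ 111 mL = 1.261261 mg/mL
Stage 1: 1.5 mL/hr × 2.1 hr = 3.15 mL → 3.15 mL × 1.261261 mg/mL = 3.972973 mg
Stage 2: 1 mL/hr × 5.8 hr = 5.8 mL → 5.8 mL × 1.261261 mg/mL = 7.315315 mg
Stage 3: 4.2 mL/hr × 0.7 hr = 2.94 mL → 2.94 mL × 1.261261 mg/mL = 3.708108 mg
Total = 3.972973 + 7.315315 + 3.708108 = 14.9964 mg

15.0 mg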